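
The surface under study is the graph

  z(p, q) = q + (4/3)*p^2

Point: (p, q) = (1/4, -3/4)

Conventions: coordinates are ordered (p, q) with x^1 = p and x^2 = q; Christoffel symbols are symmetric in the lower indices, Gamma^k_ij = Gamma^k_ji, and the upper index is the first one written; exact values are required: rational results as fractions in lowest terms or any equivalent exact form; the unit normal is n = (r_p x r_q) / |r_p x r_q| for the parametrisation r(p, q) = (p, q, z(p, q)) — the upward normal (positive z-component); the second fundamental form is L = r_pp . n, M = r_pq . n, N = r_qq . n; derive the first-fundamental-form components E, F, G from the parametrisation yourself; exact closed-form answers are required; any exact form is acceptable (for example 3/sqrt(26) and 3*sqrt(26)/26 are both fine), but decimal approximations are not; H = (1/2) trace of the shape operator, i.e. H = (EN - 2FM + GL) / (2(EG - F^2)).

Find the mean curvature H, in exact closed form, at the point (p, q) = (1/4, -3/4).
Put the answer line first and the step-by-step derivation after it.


Answer: H = 18*sqrt(22)/121

z_p = 2/3, z_q = 1, z_pp = 8/3, z_pq = 0, z_qq = 0
E = 13/9, F = 2/3, G = 2; answer radicand W^2 = 22/9
unnormalised second-form numerators: l = 8/3, m = 0, n = 0; L = l/sqrt(22/9), and similarly M = m/sqrt(W^2), N = n/sqrt(W^2)
H = (E*n - 2*F*m + G*l) / (2*(EG - F^2)*sqrt(W^2)); E*n - 2*F*m + G*l = 16/3, EG - F^2 = 22/9, so H = (12/11)/sqrt(22/9)


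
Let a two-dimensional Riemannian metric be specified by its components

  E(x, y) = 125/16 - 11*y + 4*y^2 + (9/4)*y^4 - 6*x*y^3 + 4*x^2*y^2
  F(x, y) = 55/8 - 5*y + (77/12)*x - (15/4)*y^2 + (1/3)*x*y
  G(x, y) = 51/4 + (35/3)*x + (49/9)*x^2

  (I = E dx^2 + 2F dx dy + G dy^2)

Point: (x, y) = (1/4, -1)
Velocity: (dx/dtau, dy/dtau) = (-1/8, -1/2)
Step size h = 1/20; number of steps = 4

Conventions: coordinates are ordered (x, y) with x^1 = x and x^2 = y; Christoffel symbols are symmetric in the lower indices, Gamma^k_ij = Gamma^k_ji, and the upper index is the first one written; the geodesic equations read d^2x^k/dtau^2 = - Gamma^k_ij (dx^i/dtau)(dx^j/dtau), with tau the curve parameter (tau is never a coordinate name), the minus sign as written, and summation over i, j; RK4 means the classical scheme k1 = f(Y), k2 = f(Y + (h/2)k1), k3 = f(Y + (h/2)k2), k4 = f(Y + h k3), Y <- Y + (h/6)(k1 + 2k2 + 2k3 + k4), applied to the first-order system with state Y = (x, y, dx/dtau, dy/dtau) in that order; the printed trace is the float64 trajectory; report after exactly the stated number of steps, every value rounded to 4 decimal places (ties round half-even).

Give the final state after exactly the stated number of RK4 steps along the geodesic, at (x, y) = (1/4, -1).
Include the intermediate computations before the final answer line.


f(Y) = (dx/dtau, dy/dtau, -Gamma^x_ij Y'^i Y'^j, -Gamma^y_ij Y'^i Y'^j) with the Gammas evaluated at the stage position; h = 0.050000; intermediate values shown to 6 dp
step 0: x = 0.2500, y = -1.0000, dx/dtau = -0.1250, dy/dtau = -0.5000
step 1:
  k1: at (x, y) = (0.250000, -1.000000), (dx/dtau, dy/dtau) = (-0.125000, -0.500000); Gamma_xxx = -0.457564, Gamma_xxy = -0.992167, Gamma_xyy = -0.219578, Gamma_yxx = 1.686575, Gamma_yxy = 1.047340, Gamma_yyy = 0.132318; k1 = (-0.125000, -0.500000, 0.186065, -0.190350)
  k2: at (x, y) = (0.246875, -1.012500), (dx/dtau, dy/dtau) = (-0.120348, -0.504759); Gamma_xxx = -0.447488, Gamma_xxy = -0.982424, Gamma_xyy = -0.209990, Gamma_yxx = 1.698896, Gamma_yxy = 1.040141, Gamma_yyy = 0.126214; k2 = (-0.120348, -0.504759, 0.179341, -0.183134)
  k3: at (x, y) = (0.246991, -1.012619), (dx/dtau, dy/dtau) = (-0.120516, -0.504578); Gamma_xxx = -0.447368, Gamma_xxy = -0.982382, Gamma_xyy = -0.209926, Gamma_yxx = 1.698904, Gamma_yxy = 1.040071, Gamma_yyy = 0.126168; k3 = (-0.120516, -0.504578, 0.179422, -0.183291)
  k4: at (x, y) = (0.243974, -1.025229), (dx/dtau, dy/dtau) = (-0.116029, -0.509165); Gamma_xxx = -0.437307, Gamma_xxy = -0.972826, Gamma_xyy = -0.200605, Gamma_yxx = 1.711624, Gamma_yxy = 1.032887, Gamma_yyy = 0.120229; k4 = (-0.116029, -0.509165, 0.172839, -0.176254)
  Y <- Y + (h/6)(k1 + 2k2 + 2k3 + k4): x = 0.2440, y = -1.0252, dx/dtau = -0.1160, dy/dtau = -0.5092
step 2:
  k1: at (x, y) = (0.243977, -1.025232), (dx/dtau, dy/dtau) = (-0.116030, -0.509162); Gamma_xxx = -0.437304, Gamma_xxy = -0.972825, Gamma_xyy = -0.200603, Gamma_yxx = 1.711624, Gamma_yxy = 1.032886, Gamma_yyy = 0.120228; k1 = (-0.116030, -0.509162, 0.172838, -0.176254)
  k2: at (x, y) = (0.241076, -1.037961), (dx/dtau, dy/dtau) = (-0.111709, -0.513568); Gamma_xxx = -0.427249, Gamma_xxy = -0.963450, Gamma_xyy = -0.191538, Gamma_yxx = 1.724755, Gamma_yxy = 1.025712, Gamma_yyy = 0.114450; k2 = (-0.111709, -0.513568, 0.166397, -0.169400)
  k3: at (x, y) = (0.241184, -1.038071), (dx/dtau, dy/dtau) = (-0.111870, -0.513397); Gamma_xxx = -0.427140, Gamma_xxy = -0.963414, Gamma_xyy = -0.191484, Gamma_yxx = 1.724771, Gamma_yxy = 1.025649, Gamma_yyy = 0.114410; k3 = (-0.111870, -0.513397, 0.166481, -0.169555)
  k4: at (x, y) = (0.238384, -1.050902), (dx/dtau, dy/dtau) = (-0.107706, -0.517640); Gamma_xxx = -0.417107, Gamma_xxy = -0.954226, Gamma_xyy = -0.182680, Gamma_yxx = 1.738330, Gamma_yxy = 1.018496, Gamma_yyy = 0.108799; k4 = (-0.107706, -0.517640, 0.160189, -0.162886)
  Y <- Y + (h/6)(k1 + 2k2 + 2k3 + k4): x = 0.2384, y = -1.0509, dx/dtau = -0.1077, dy/dtau = -0.5176
step 3:
  k1: at (x, y) = (0.238386, -1.050905), (dx/dtau, dy/dtau) = (-0.107707, -0.517638); Gamma_xxx = -0.417104, Gamma_xxy = -0.954225, Gamma_xyy = -0.182679, Gamma_yxx = 1.738331, Gamma_yxy = 1.018494, Gamma_yyy = 0.108798; k1 = (-0.107707, -0.517638, 0.160189, -0.162886)
  k2: at (x, y) = (0.235694, -1.063846), (dx/dtau, dy/dtau) = (-0.103702, -0.521710); Gamma_xxx = -0.407085, Gamma_xxy = -0.945217, Gamma_xyy = -0.174126, Gamma_yxx = 1.752332, Gamma_yxy = 1.011355, Gamma_yyy = 0.103347; k2 = (-0.103702, -0.521710, 0.154048, -0.156407)
  k3: at (x, y) = (0.235794, -1.063948), (dx/dtau, dy/dtau) = (-0.103855, -0.521548); Gamma_xxx = -0.406987, Gamma_xxy = -0.945186, Gamma_xyy = -0.174080, Gamma_yxx = 1.752353, Gamma_yxy = 1.011297, Gamma_yyy = 0.103314; k3 = (-0.103855, -0.521548, 0.154135, -0.156558)
  k4: at (x, y) = (0.233193, -1.076982), (dx/dtau, dy/dtau) = (-0.100000, -0.525465); Gamma_xxx = -0.396999, Gamma_xxy = -0.936361, Gamma_xyy = -0.165783, Gamma_yxx = 1.766810, Gamma_yxy = 1.004181, Gamma_yyy = 0.098029; k4 = (-0.100000, -0.525465, 0.148150, -0.150267)
  Y <- Y + (h/6)(k1 + 2k2 + 2k3 + k4): x = 0.2332, y = -1.0770, dx/dtau = -0.1000, dy/dtau = -0.5255
step 4:
  k1: at (x, y) = (0.233196, -1.076985), (dx/dtau, dy/dtau) = (-0.100001, -0.525463); Gamma_xxx = -0.396996, Gamma_xxy = -0.936360, Gamma_xyy = -0.165782, Gamma_yxx = 1.766811, Gamma_yxy = 1.004179, Gamma_yyy = 0.098028; k1 = (-0.100001, -0.525463, 0.148150, -0.150268)
  k2: at (x, y) = (0.230696, -1.090121), (dx/dtau, dy/dtau) = (-0.096297, -0.529220); Gamma_xxx = -0.387029, Gamma_xxy = -0.927713, Gamma_xyy = -0.157730, Gamma_yxx = 1.781737, Gamma_yxy = 0.997080, Gamma_yyy = 0.092903; k2 = (-0.096297, -0.529220, 0.142322, -0.144169)
  k3: at (x, y) = (0.230789, -1.090215), (dx/dtau, dy/dtau) = (-0.096443, -0.529067); Gamma_xxx = -0.386941, Gamma_xxy = -0.927687, Gamma_xyy = -0.157691, Gamma_yxx = 1.781764, Gamma_yxy = 0.997028, Gamma_yyy = 0.092875; k3 = (-0.096443, -0.529067, 0.142409, -0.144316)
  k4: at (x, y) = (0.228374, -1.103438), (dx/dtau, dy/dtau) = (-0.092880, -0.532679); Gamma_xxx = -0.377010, Gamma_xxy = -0.919221, Gamma_xyy = -0.149888, Gamma_yxx = 1.797173, Gamma_yxy = 0.989953, Gamma_yyy = 0.087915; k4 = (-0.092880, -0.532679, 0.136740, -0.138406)
  Y <- Y + (h/6)(k1 + 2k2 + 2k3 + k4): x = 0.2284, y = -1.1034, dx/dtau = -0.0929, dy/dtau = -0.5327

Answer: x = 0.2284, y = -1.1034, dx/dtau = -0.0929, dy/dtau = -0.5327


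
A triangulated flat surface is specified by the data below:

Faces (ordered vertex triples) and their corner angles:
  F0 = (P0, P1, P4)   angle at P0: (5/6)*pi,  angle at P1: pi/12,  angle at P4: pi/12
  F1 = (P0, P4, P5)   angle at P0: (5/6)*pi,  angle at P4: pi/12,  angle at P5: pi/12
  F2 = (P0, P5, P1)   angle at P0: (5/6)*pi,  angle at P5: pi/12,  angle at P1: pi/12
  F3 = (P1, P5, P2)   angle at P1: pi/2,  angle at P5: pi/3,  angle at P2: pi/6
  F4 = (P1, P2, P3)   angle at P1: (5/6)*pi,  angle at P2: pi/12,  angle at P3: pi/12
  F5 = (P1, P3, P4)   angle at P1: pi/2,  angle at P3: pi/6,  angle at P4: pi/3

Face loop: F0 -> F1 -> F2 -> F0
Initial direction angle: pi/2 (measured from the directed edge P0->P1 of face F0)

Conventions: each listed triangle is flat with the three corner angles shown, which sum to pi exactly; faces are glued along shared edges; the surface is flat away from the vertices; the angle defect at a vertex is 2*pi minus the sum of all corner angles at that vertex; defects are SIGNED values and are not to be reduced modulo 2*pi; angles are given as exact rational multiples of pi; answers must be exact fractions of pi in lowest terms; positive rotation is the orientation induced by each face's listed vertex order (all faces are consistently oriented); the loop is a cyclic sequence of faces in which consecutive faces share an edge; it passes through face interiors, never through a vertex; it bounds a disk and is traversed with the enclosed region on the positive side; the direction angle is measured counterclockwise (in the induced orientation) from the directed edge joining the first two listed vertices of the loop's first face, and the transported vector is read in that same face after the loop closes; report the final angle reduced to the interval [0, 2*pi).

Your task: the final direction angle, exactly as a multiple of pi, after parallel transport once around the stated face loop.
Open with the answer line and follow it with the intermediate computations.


Answer: final direction angle = 0

enclosed vertex P0: corner angles sum to (5/2)*pi, defect = 2*pi - (5/2)*pi = -pi/2
the final direction is the initial angle plus the enclosed defects, taken mod 2*pi in the induced orientation
final angle = pi/2 - pi/2 = 0 (mod 2*pi)


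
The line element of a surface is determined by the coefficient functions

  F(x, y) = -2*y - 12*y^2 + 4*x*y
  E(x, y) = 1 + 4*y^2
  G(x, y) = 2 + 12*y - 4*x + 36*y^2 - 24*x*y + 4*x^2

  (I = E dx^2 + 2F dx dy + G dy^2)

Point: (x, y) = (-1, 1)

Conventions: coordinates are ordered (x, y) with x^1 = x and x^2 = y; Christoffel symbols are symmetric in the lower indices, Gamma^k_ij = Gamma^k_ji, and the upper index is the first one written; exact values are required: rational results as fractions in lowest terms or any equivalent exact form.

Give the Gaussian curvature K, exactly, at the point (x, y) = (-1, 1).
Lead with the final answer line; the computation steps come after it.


Answer: K = -1/1849

E = 5, F = -18, G = 82, EG - F^2 = 86 at the point
E_x = 0, E_y = 8, F_x = 4, F_y = -30, G_x = -36, G_y = 108
E_yy = 8, F_xy = 4, G_xx = 8
Using the Brioschi determinant formula for K from the metric derivatives:
M1 = [[-E_yy/2 + F_xy - G_xx/2, E_x/2, F_x - E_y/2], [F_y - G_x/2, E, F], [G_y/2, F, G]] = [[-4, 0, 0], [-12, 5, -18], [54, -18, 82]]; det M1 = -344
M2 = [[0, E_y/2, G_x/2], [E_y/2, E, F], [G_x/2, F, G]] = [[0, 4, -18], [4, 5, -18], [-18, -18, 82]]; det M2 = -340
det M1 - det M2 = -4; K = -4 / (86)^2 = -1/1849


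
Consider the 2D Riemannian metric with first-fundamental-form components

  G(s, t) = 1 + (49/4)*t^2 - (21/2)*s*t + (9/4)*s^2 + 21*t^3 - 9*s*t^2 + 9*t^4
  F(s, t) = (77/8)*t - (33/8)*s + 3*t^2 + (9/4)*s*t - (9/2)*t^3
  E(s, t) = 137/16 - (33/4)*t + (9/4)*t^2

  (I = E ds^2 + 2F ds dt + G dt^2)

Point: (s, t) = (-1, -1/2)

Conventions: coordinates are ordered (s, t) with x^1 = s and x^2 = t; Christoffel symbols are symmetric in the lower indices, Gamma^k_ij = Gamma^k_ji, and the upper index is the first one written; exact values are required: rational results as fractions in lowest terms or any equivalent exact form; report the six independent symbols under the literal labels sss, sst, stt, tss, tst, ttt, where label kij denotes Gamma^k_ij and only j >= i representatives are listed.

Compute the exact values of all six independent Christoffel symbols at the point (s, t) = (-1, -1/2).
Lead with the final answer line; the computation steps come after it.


Answer: Gamma_sss = 0, Gamma_sst = -7/18, Gamma_stt = 7/54, Gamma_tss = 0, Gamma_tst = -1/18, Gamma_ttt = 1/54

E = 53/4, F = 7/4, G = 5/4 at the point
E_s = 0, E_t = -21/2, F_s = -21/4, F_t = 1, G_s = -3/2, G_t = 1/2
EG - F^2 = 27/2;  g^inv = (2/27) * [[5/4, -7/4], [-7/4, 53/4]]
first-kind symbols [ij,l] = (1/2)(d_i g_jl + d_j g_il - d_l g_ij): [ss,s] = E_s/2 = 0, [ss,t] = F_s - E_t/2 = 0, [st,s] = E_t/2 = -21/4, [st,t] = G_s/2 = -3/4, [tt,s] = F_t - G_s/2 = 7/4, [tt,t] = G_t/2 = 1/4
Gamma^s_ij = (G*[ij,s] - F*[ij,t])/(EG - F^2), Gamma^t_ij = (E*[ij,t] - F*[ij,s])/(EG - F^2)


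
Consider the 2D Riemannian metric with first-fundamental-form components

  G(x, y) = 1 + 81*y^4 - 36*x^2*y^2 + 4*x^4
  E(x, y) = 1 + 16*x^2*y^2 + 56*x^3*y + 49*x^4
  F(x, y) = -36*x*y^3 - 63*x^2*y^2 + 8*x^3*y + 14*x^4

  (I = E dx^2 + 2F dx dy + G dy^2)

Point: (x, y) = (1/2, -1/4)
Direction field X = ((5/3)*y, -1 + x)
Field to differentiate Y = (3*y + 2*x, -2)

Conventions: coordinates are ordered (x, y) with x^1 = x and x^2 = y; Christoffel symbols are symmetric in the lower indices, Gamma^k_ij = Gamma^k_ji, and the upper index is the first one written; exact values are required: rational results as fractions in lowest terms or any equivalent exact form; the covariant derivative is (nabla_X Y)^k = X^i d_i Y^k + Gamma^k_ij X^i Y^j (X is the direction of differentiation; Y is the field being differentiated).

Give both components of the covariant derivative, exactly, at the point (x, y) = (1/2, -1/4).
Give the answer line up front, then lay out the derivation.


Answer: (nabla_X Y)^x = 481/1971, (nabla_X Y)^y = -254/1971

E = 41/16, F = -5/64, G = 257/256 at the point
E_x = 15, E_y = 5, F_x = 17/8, F_y = 11/2, G_x = -1/4, G_y = -9/16
EG - F^2 = 657/256;  g^inv = (256/657) * [[257/256, 5/64], [5/64, 41/16]]
first-kind symbols [ij,l] = (1/2)(d_i g_jl + d_j g_il - d_l g_ij): [xx,x] = E_x/2 = 15/2, [xx,y] = F_x - E_y/2 = -3/8, [xy,x] = E_y/2 = 5/2, [xy,y] = G_x/2 = -1/8, [yy,x] = F_y - G_x/2 = 45/8, [yy,y] = G_y/2 = -9/32
Gamma^x_ij = (G*[ij,x] - F*[ij,y])/(EG - F^2), Gamma^y_ij = (E*[ij,y] - F*[ij,x])/(EG - F^2)
Gamma_xxx = 640/219, Gamma_xxy = 640/657, Gamma_xyy = 160/73, Gamma_yxx = -32/219, Gamma_yxy = -32/657, Gamma_yyy = -8/73
X = (-5/12, -1/2), Y = (1/4, -2) at the point


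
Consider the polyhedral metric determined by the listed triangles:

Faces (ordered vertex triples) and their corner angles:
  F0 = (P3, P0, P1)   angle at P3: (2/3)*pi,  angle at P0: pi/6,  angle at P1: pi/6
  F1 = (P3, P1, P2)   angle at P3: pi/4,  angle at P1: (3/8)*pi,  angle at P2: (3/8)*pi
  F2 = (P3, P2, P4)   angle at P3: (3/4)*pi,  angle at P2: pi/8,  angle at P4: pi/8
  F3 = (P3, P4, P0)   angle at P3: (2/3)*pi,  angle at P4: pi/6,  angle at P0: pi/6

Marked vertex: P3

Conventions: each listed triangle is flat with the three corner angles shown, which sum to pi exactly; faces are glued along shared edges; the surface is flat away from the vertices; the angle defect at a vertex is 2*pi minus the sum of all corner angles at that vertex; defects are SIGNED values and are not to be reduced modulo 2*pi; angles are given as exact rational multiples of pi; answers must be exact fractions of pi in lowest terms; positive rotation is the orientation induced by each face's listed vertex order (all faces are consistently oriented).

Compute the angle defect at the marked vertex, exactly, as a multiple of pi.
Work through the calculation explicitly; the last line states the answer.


Sum of corner angles at P3: (7/3)*pi
defect = 2*pi - (7/3)*pi

Answer: defect(P3) = -pi/3


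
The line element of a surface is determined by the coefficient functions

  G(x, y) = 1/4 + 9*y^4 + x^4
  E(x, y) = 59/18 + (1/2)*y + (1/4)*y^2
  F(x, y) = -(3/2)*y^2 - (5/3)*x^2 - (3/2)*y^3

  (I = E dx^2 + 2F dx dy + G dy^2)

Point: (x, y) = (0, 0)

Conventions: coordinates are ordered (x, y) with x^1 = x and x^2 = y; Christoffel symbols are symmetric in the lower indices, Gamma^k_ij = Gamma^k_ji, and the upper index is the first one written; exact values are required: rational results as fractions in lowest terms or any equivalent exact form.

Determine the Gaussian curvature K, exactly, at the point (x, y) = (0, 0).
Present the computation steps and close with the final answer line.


E = 59/18, F = 0, G = 1/4, EG - F^2 = 59/72 at the point
E_x = 0, E_y = 1/2, F_x = 0, F_y = 0, G_x = 0, G_y = 0
E_yy = 1/2, F_xy = 0, G_xx = 0
By Brioschi, K is (det M1 - det M2) divided by (EG - F^2) squared.
M1 = [[-E_yy/2 + F_xy - G_xx/2, E_x/2, F_x - E_y/2], [F_y - G_x/2, E, F], [G_y/2, F, G]] = [[-1/4, 0, -1/4], [0, 59/18, 0], [0, 0, 1/4]]; det M1 = -59/288
M2 = [[0, E_y/2, G_x/2], [E_y/2, E, F], [G_x/2, F, G]] = [[0, 1/4, 0], [1/4, 59/18, 0], [0, 0, 1/4]]; det M2 = -1/64
det M1 - det M2 = -109/576; K = -109/576 / (59/72)^2 = -981/3481

Answer: K = -981/3481


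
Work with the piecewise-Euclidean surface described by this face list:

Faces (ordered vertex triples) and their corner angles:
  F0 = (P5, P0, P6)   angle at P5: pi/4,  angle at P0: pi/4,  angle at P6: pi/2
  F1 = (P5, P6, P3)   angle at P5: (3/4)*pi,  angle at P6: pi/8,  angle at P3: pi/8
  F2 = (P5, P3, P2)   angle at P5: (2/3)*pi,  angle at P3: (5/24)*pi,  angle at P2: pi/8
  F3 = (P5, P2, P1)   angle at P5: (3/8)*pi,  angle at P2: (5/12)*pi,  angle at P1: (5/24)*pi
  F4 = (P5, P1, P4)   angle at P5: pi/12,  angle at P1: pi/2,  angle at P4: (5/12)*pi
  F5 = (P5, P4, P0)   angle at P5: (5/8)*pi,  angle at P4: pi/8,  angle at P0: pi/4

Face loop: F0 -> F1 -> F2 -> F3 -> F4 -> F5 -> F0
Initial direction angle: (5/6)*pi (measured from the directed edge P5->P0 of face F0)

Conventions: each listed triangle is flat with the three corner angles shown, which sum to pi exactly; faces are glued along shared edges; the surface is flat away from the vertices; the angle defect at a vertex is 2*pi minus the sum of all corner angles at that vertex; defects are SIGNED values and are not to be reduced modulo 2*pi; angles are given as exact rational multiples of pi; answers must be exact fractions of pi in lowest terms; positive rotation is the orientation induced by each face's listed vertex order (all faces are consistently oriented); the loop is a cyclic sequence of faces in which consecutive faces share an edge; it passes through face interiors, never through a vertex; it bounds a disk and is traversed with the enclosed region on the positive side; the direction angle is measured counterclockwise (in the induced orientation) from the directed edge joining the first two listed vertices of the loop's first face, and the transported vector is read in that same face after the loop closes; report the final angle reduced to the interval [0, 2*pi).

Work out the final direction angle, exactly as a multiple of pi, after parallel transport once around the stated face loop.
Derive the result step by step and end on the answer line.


enclosed vertex P5: corner angles sum to (11/4)*pi, defect = 2*pi - (11/4)*pi = (-3/4)*pi
adding the enclosed defects to the starting angle (mod 2*pi, induced orientation) gives the holonomy
final angle = (5/6)*pi - (3/4)*pi = pi/12 (mod 2*pi)

Answer: final direction angle = pi/12


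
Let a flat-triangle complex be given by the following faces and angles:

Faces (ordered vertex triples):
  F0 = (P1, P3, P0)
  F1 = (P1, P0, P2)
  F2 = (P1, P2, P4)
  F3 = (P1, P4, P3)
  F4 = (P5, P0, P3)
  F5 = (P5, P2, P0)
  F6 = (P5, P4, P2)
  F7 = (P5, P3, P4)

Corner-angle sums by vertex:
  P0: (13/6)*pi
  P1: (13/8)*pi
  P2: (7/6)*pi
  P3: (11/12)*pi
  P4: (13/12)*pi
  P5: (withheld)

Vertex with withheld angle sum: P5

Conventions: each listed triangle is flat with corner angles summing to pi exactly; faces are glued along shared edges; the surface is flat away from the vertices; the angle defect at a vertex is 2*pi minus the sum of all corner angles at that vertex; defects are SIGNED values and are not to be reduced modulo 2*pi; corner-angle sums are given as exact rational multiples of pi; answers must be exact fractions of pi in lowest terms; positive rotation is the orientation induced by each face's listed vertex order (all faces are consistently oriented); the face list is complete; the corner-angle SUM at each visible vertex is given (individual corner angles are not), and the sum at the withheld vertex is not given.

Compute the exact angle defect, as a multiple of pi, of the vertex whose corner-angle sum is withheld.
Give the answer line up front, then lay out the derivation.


Answer: defect(P5) = (23/24)*pi

V = 6, E = 12, F = 8; chi = V - E + F = 2
Gauss-Bonnet: total defect = 2*pi*chi = 4*pi; visible defects sum to (73/24)*pi


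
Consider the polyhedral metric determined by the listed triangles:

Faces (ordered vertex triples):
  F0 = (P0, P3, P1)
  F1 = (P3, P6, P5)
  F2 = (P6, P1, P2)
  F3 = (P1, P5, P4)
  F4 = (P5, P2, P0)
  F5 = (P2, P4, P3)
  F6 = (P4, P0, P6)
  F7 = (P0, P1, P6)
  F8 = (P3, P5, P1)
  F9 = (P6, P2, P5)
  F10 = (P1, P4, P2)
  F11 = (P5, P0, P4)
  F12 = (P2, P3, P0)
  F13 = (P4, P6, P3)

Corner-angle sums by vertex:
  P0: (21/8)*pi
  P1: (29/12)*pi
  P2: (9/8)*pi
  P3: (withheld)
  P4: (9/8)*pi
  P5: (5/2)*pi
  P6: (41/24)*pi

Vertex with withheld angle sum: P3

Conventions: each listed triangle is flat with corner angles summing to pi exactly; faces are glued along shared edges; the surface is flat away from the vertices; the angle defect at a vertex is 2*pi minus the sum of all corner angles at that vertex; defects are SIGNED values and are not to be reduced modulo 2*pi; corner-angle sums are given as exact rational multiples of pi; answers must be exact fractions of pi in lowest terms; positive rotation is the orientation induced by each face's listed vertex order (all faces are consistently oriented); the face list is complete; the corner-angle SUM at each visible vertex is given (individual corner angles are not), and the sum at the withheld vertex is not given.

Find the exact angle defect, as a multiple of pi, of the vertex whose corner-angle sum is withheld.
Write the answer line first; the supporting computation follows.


Answer: defect(P3) = -pi/2

V = 7, E = 21, F = 14; chi = V - E + F = 0
Gauss-Bonnet: total defect = 2*pi*chi = 0; visible defects sum to pi/2


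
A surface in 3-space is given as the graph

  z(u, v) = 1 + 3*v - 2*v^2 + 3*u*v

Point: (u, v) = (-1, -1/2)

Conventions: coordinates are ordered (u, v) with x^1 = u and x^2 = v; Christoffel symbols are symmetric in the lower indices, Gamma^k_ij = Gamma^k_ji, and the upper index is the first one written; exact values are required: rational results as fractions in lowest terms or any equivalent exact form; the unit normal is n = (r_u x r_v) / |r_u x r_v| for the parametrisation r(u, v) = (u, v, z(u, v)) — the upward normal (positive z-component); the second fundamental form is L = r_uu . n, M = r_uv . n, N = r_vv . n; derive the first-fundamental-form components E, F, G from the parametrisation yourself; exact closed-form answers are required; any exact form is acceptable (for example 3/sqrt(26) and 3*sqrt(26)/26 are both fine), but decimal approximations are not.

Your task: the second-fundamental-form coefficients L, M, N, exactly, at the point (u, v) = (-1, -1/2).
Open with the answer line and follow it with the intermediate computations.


Answer: L = 0, M = 6*sqrt(29)/29, N = -8*sqrt(29)/29

z_u = -3/2, z_v = 2, z_uu = 0, z_uv = 3, z_vv = -4
E = 13/4, F = -3, G = 5; answer radicand W^2 = 29/4
unnormalised second-form numerators: l = 0, m = 3, n = -4; L = l/sqrt(29/4), and similarly M = m/sqrt(W^2), N = n/sqrt(W^2)


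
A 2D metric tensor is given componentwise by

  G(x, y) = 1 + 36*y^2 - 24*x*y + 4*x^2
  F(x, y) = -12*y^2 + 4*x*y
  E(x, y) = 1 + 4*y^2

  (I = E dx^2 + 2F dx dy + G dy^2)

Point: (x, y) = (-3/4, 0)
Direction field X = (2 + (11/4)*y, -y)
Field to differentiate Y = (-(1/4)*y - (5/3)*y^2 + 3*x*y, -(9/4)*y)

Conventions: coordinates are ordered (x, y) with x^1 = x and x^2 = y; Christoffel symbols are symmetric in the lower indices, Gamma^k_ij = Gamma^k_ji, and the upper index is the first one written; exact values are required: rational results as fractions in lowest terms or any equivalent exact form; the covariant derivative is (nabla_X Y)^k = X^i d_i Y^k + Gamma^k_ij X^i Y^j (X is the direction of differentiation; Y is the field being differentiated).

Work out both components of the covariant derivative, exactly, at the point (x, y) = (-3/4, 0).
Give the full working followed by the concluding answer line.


E = 1, F = 0, G = 13/4 at the point
E_x = 0, E_y = 0, F_x = 0, F_y = -3, G_x = -6, G_y = 18
EG - F^2 = 13/4;  g^inv = (4/13) * [[13/4, 0], [0, 1]]
first-kind symbols [ij,l] = (1/2)(d_i g_jl + d_j g_il - d_l g_ij): [xx,x] = E_x/2 = 0, [xx,y] = F_x - E_y/2 = 0, [xy,x] = E_y/2 = 0, [xy,y] = G_x/2 = -3, [yy,x] = F_y - G_x/2 = 0, [yy,y] = G_y/2 = 9
Gamma^x_ij = (G*[ij,x] - F*[ij,y])/(EG - F^2), Gamma^y_ij = (E*[ij,y] - F*[ij,x])/(EG - F^2)
Gamma_xxx = 0, Gamma_xxy = 0, Gamma_xyy = 0, Gamma_yxx = 0, Gamma_yxy = -12/13, Gamma_yyy = 36/13
X = (2, 0), Y = (0, 0) at the point

Answer: (nabla_X Y)^x = 0, (nabla_X Y)^y = 0


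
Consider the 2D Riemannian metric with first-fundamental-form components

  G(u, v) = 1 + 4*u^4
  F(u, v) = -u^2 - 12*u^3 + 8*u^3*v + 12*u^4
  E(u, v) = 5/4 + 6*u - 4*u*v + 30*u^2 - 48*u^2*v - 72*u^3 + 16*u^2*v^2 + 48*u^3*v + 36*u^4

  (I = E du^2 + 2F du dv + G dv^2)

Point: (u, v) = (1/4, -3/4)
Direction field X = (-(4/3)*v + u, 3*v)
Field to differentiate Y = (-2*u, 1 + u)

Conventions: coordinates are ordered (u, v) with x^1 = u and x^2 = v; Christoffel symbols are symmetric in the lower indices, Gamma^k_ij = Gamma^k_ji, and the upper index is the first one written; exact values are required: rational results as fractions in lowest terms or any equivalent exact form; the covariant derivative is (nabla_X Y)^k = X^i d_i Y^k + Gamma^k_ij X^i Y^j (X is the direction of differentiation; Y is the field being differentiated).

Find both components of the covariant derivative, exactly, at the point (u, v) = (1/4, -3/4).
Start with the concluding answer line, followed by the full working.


Answer: (nabla_X Y)^u = -4087/852, (nabla_X Y)^v = 292/213

E = 425/64, F = -19/64, G = 65/64 at the point
E_u = 57/2, E_v = -19/4, F_u = -25/8, F_v = 1/8, G_u = 1/4, G_v = 0
EG - F^2 = 213/32;  g^inv = (32/213) * [[65/64, 19/64], [19/64, 425/64]]
first-kind symbols [ij,l] = (1/2)(d_i g_jl + d_j g_il - d_l g_ij): [uu,u] = E_u/2 = 57/4, [uu,v] = F_u - E_v/2 = -3/4, [uv,u] = E_v/2 = -19/8, [uv,v] = G_u/2 = 1/8, [vv,u] = F_v - G_u/2 = 0, [vv,v] = G_v/2 = 0
Gamma^u_ij = (G*[ij,u] - F*[ij,v])/(EG - F^2), Gamma^v_ij = (E*[ij,v] - F*[ij,u])/(EG - F^2)
Gamma_uuu = 152/71, Gamma_uuv = -76/213, Gamma_uvv = 0, Gamma_vuu = -8/71, Gamma_vuv = 4/213, Gamma_vvv = 0
X = (5/4, -9/4), Y = (-1/2, 5/4) at the point


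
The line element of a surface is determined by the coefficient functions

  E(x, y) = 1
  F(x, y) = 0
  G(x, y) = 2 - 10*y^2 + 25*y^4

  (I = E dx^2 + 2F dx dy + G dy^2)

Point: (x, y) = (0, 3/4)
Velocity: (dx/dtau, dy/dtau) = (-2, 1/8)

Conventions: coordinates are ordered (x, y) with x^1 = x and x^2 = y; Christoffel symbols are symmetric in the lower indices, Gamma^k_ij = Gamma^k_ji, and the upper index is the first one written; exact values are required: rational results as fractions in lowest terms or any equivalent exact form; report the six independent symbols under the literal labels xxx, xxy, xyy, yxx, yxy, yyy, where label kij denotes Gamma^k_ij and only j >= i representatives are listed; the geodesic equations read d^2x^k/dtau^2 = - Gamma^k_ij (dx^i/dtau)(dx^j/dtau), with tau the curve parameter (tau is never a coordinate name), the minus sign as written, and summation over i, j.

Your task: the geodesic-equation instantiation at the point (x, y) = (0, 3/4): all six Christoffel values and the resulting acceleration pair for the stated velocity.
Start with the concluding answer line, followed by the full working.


Answer: Gamma_xxx = 0, Gamma_xxy = 0, Gamma_xyy = 0, Gamma_yxx = 0, Gamma_yxy = 0, Gamma_yyy = 3480/1097; accelerations (d^2x/dtau^2, d^2y/dtau^2) = (0, -435/8776)

E = 1, F = 0, G = 1097/256 at the point
E_x = 0, E_y = 0, F_x = 0, F_y = 0, G_x = 0, G_y = 435/16
EG - F^2 = 1097/256;  g^inv = (256/1097) * [[1097/256, 0], [0, 1]]
first-kind symbols [ij,l] = (1/2)(d_i g_jl + d_j g_il - d_l g_ij): [xx,x] = E_x/2 = 0, [xx,y] = F_x - E_y/2 = 0, [xy,x] = E_y/2 = 0, [xy,y] = G_x/2 = 0, [yy,x] = F_y - G_x/2 = 0, [yy,y] = G_y/2 = 435/32
Gamma^x_ij = (G*[ij,x] - F*[ij,y])/(EG - F^2), Gamma^y_ij = (E*[ij,y] - F*[ij,x])/(EG - F^2)
Gamma_xxx = 0, Gamma_xxy = 0, Gamma_xyy = 0, Gamma_yxx = 0, Gamma_yxy = 0, Gamma_yyy = 3480/1097
d^2x/dtau^2 = -(Gamma_xxx*(-2)^2 + 2*Gamma_xxy*(-2)*(1/8) + Gamma_xyy*(1/8)^2) = 0
d^2y/dtau^2 = -(Gamma_yxx*(-2)^2 + 2*Gamma_yxy*(-2)*(1/8) + Gamma_yyy*(1/8)^2) = -435/8776


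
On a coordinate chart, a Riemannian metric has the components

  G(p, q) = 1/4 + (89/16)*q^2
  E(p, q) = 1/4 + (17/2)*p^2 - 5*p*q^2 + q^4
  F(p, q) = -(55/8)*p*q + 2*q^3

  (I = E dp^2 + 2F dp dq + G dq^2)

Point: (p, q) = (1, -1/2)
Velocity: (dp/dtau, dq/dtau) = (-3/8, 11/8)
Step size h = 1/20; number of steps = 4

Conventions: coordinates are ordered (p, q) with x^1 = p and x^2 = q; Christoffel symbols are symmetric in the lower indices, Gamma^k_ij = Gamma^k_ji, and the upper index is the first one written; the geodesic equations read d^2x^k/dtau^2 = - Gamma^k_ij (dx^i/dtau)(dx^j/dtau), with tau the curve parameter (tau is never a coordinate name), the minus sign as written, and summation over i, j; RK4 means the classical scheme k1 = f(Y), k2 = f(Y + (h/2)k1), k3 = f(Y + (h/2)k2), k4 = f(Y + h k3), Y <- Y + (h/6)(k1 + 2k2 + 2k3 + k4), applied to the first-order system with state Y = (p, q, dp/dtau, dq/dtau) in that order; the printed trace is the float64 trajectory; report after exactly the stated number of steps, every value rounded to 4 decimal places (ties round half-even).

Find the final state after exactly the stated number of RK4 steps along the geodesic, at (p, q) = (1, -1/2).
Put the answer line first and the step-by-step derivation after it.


Answer: p = 0.9524, q = -0.2081, dp/dtau = -0.0756, dq/dtau = 1.5268

f(Y) = (dp/dtau, dq/dtau, -Gamma^p_ij Y'^i Y'^j, -Gamma^q_ij Y'^i Y'^j) with the Gammas evaluated at the stage position; h = 0.050000; intermediate values shown to 6 dp
step 0: p = 1.0000, q = -0.5000, dp/dtau = -0.3750, dq/dtau = 1.3750
step 1:
  k1: at (p, q) = (1.000000, -0.500000), (dp/dtau, dq/dtau) = (-0.375000, 1.375000); Gamma_ppp = 4.065189, Gamma_ppq = 1.642764, Gamma_pqq = 0.020860, Gamma_qpp = -7.174272, Gamma_qpq = -3.191656, Gamma_qqq = -1.735767; k1 = (-0.375000, 1.375000, 1.082994, 0.999172)
  k2: at (p, q) = (0.990625, -0.465625), (dp/dtau, dq/dtau) = (-0.347925, 1.399979); Gamma_ppp = 3.738231, Gamma_ppq = 1.394415, Gamma_pqq = -0.150894, Gamma_qpp = -6.870256, Gamma_qpq = -2.843693, Gamma_qqq = -1.471164; k2 = (-0.347925, 1.399979, 1.201629, 0.944795)
  k3: at (p, q) = (0.991302, -0.465001), (dp/dtau, dq/dtau) = (-0.344959, 1.398620); Gamma_ppp = 3.732719, Gamma_ppq = 1.389300, Gamma_pqq = -0.154197, Gamma_qpp = -6.873464, Gamma_qpq = -2.838345, Gamma_qqq = -1.465432; k3 = (-0.344959, 1.398620, 1.198030, 0.945693)
  k4: at (p, q) = (0.982752, -0.430069), (dp/dtau, dq/dtau) = (-0.315098, 1.422285); Gamma_ppp = 3.404062, Gamma_ppq = 1.159360, Gamma_pqq = -0.301777, Gamma_qpp = -6.527153, Gamma_qpq = -2.490029, Gamma_qqq = -1.222509; k4 = (-0.315098, 1.422285, 1.311639, 0.889205)
  Y <- Y + (h/6)(k1 + 2k2 + 2k3 + k4): p = 0.9827, q = -0.4300, dp/dtau = -0.3151, dq/dtau = 1.4222
step 2:
  k1: at (p, q) = (0.982701, -0.430046), (dp/dtau, dq/dtau) = (-0.315050, 1.422245); Gamma_ppp = 3.403839, Gamma_ppq = 1.159254, Gamma_pqq = -0.301854, Gamma_qpp = -6.526459, Gamma_qpq = -2.489762, Gamma_qqq = -1.222413; k1 = (-0.315050, 1.422245, 1.311605, 0.889248)
  k2: at (p, q) = (0.974825, -0.394490), (dp/dtau, dq/dtau) = (-0.282260, 1.444476); Gamma_ppp = 3.077627, Gamma_ppq = 0.949264, Gamma_pqq = -0.426937, Gamma_qpp = -6.137026, Gamma_qpq = -2.145074, Gamma_qqq = -1.002123; k2 = (-0.282260, 1.444476, 1.419676, 0.830710)
  k3: at (p, q) = (0.975645, -0.393934), (dp/dtau, dq/dtau) = (-0.279558, 1.443012); Gamma_ppp = 3.072542, Gamma_ppq = 0.945496, Gamma_pqq = -0.428716, Gamma_qpp = -6.139139, Gamma_qpq = -2.140400, Gamma_qqq = -0.997892; k3 = (-0.279558, 1.443012, 1.415418, 0.830786)
  k4: at (p, q) = (0.968723, -0.357895), (dp/dtau, dq/dtau) = (-0.244279, 1.463784); Gamma_ppp = 2.754709, Gamma_ppq = 0.758287, Gamma_pqq = -0.531585, Gamma_qpp = -5.708886, Gamma_qpq = -1.805628, Gamma_qqq = -0.802558; k4 = (-0.244279, 1.463784, 1.516913, 0.768990)
  Y <- Y + (h/6)(k1 + 2k2 + 2k3 + k4): p = 0.9687, q = -0.3579, dp/dtau = -0.2442, dq/dtau = 1.4638
step 3:
  k1: at (p, q) = (0.968676, -0.357871), (dp/dtau, dq/dtau) = (-0.244228, 1.463755); Gamma_ppp = 2.754512, Gamma_ppq = 0.758195, Gamma_pqq = -0.531656, Gamma_qpp = -5.708236, Gamma_qpq = -1.805387, Gamma_qqq = -0.802474; k1 = (-0.244228, 1.463755, 1.516908, 0.769030)
  k2: at (p, q) = (0.962571, -0.321277), (dp/dtau, dq/dtau) = (-0.206305, 1.482981); Gamma_ppp = 2.449177, Gamma_ppq = 0.593984, Gamma_pqq = -0.614846, Gamma_qpp = -5.236790, Gamma_qpq = -1.484523, Gamma_qqq = -0.631744; k2 = (-0.206305, 1.482981, 1.611401, 0.703870)
  k3: at (p, q) = (0.963519, -0.320796), (dp/dtau, dq/dtau) = (-0.203943, 1.481352); Gamma_ppp = 2.444802, Gamma_ppq = 0.591487, Gamma_pqq = -0.615450, Gamma_qpp = -5.237822, Gamma_qpq = -1.480798, Gamma_qqq = -0.628892; k3 = (-0.203943, 1.481352, 1.606248, 0.703166)
  k4: at (p, q) = (0.958479, -0.283803), (dp/dtau, dq/dtau) = (-0.163915, 1.498913); Gamma_ppp = 2.157926, Gamma_ppq = 0.451544, Gamma_pqq = -0.680276, Gamma_qpp = -4.727877, Gamma_qpq = -1.180190, Gamma_qqq = -0.483574; k4 = (-0.163915, 1.498913, 1.692309, 0.633562)
  Y <- Y + (h/6)(k1 + 2k2 + 2k3 + k4): p = 0.9584, q = -0.2838, dp/dtau = -0.1639, dq/dtau = 1.4989
step 4:
  k1: at (p, q) = (0.958438, -0.283776), (dp/dtau, dq/dtau) = (-0.163857, 1.498894); Gamma_ppp = 2.157751, Gamma_ppq = 0.451467, Gamma_pqq = -0.680336, Gamma_qpp = -4.727250, Gamma_qpq = -1.179972, Gamma_qqq = -0.483502; k1 = (-0.163857, 1.498894, 1.692329, 0.633586)
  k2: at (p, q) = (0.954341, -0.246304), (dp/dtau, dq/dtau) = (-0.121549, 1.514733); Gamma_ppp = 1.893256, Gamma_ppq = 0.334611, Gamma_pqq = -0.729714, Gamma_qpp = -4.179119, Gamma_qpq = -0.903460, Gamma_qqq = -0.361965; k2 = (-0.121549, 1.514733, 1.769510, 0.559563)
  k3: at (p, q) = (0.955399, -0.245908), (dp/dtau, dq/dtau) = (-0.119619, 1.512883); Gamma_ppp = 1.889786, Gamma_ppq = 0.333173, Gamma_pqq = -0.729512, Gamma_qpp = -4.179197, Gamma_qpq = -0.900862, Gamma_qqq = -0.360253; k3 = (-0.119619, 1.512883, 1.763265, 0.558294)
  k4: at (p, q) = (0.952457, -0.208132), (dp/dtau, dq/dtau) = (-0.075694, 1.526808); Gamma_ppp = 1.653357, Gamma_ppq = 0.238943, Gamma_pqq = -0.765319, Gamma_qpp = -3.596521, Gamma_qpq = -0.654515, Gamma_qqq = -0.261728; k4 = (-0.075694, 1.526808, 1.829825, 0.479448)
  Y <- Y + (h/6)(k1 + 2k2 + 2k3 + k4): p = 0.9524, q = -0.2081, dp/dtau = -0.0756, dq/dtau = 1.5268


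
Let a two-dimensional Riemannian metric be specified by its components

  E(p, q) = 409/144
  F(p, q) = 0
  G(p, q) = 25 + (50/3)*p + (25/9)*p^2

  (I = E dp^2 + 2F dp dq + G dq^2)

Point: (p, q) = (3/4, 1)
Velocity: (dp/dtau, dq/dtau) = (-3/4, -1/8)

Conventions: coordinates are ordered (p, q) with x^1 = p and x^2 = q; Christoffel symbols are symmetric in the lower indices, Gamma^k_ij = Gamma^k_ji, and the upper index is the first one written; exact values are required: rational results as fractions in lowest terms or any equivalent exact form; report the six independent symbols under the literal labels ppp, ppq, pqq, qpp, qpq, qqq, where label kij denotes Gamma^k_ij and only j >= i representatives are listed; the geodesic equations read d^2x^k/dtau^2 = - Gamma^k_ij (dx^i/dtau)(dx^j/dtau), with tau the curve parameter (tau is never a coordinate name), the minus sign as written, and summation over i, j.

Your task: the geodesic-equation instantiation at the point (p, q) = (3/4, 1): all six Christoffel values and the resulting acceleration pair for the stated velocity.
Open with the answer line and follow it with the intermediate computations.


Answer: Gamma_ppp = 0, Gamma_ppq = 0, Gamma_pqq = -1500/409, Gamma_qpp = 0, Gamma_qpq = 4/15, Gamma_qqq = 0; accelerations (d^2p/dtau^2, d^2q/dtau^2) = (375/6544, -1/20)

E = 409/144, F = 0, G = 625/16 at the point
E_p = 0, E_q = 0, F_p = 0, F_q = 0, G_p = 125/6, G_q = 0
EG - F^2 = 255625/2304;  g^inv = (2304/255625) * [[625/16, 0], [0, 409/144]]
first-kind symbols [ij,l] = (1/2)(d_i g_jl + d_j g_il - d_l g_ij): [pp,p] = E_p/2 = 0, [pp,q] = F_p - E_q/2 = 0, [pq,p] = E_q/2 = 0, [pq,q] = G_p/2 = 125/12, [qq,p] = F_q - G_p/2 = -125/12, [qq,q] = G_q/2 = 0
Gamma^p_ij = (G*[ij,p] - F*[ij,q])/(EG - F^2), Gamma^q_ij = (E*[ij,q] - F*[ij,p])/(EG - F^2)
Gamma_ppp = 0, Gamma_ppq = 0, Gamma_pqq = -1500/409, Gamma_qpp = 0, Gamma_qpq = 4/15, Gamma_qqq = 0
d^2p/dtau^2 = -(Gamma_ppp*(-3/4)^2 + 2*Gamma_ppq*(-3/4)*(-1/8) + Gamma_pqq*(-1/8)^2) = 375/6544
d^2q/dtau^2 = -(Gamma_qpp*(-3/4)^2 + 2*Gamma_qpq*(-3/4)*(-1/8) + Gamma_qqq*(-1/8)^2) = -1/20


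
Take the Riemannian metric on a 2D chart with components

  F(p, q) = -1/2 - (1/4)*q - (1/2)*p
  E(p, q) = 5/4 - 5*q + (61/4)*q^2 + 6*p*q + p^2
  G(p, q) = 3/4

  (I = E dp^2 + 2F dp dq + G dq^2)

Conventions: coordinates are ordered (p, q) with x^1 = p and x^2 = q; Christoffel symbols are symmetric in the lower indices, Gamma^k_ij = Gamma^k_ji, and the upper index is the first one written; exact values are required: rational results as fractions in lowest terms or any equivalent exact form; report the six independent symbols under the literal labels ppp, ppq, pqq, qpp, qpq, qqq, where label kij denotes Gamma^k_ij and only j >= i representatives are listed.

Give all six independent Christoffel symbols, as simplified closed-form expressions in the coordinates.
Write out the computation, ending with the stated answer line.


E = 5/4 - 5*q + (61/4)*q^2 + 6*p*q + p^2; F = -1/2 - (1/4)*q - (1/2)*p; G = 3/4
Gamma^k_ij = (1/2) g^{kl} (d_i g_jl + d_j g_il - d_l g_ij), with g^inv = (1/(EG-F^2)) [[G, -F], [-F, E]]
first partials: E_p = 6*q + 2*p, E_q = -5 + (61/2)*q + 6*p, F_p = -1/2, F_q = -1/4, G_p = 0, G_q = 0
D = EG - F^2 = 11/16 - 4*q - (1/2)*p + (91/8)*q^2 + (17/4)*p*q + (1/2)*p^2
expanded: Gamma^p_pp = (G E_p - 2F F_p + F E_q)/(2D), Gamma^p_pq = (G E_q - F G_p)/(2D), Gamma^p_qq = (2G F_q - G G_p - F G_q)/(2D), Gamma^q_pp = (2E F_p - E E_q - F E_p)/(2D), Gamma^q_pq = (E G_p - F E_q)/(2D), Gamma^q_qq = (E G_q - 2F F_q + F G_p)/(2D); substitute and cancel common factors

Answer: Gamma_ppp = (-24*p^2 - 134*p*q + 4*p - 61*q^2 - 78*q + 16)/(8*p^2 + 68*p*q - 8*p + 182*q^2 - 64*q + 11), Gamma_ppq = (36*p + 183*q - 30)/(8*p^2 + 68*p*q - 8*p + 182*q^2 - 64*q + 11), Gamma_pqq = -3/(8*p^2 + 68*p*q - 8*p + 182*q^2 - 64*q + 11), Gamma_qpp = (-48*p^3 - 532*p^2*q + 40*p^2 - 2196*p*q^2 + 460*p*q - 52*p - 3721*q^3 + 1720*q^2 - 441*q + 40)/(8*p^2 + 68*p*q - 8*p + 182*q^2 - 64*q + 11), Gamma_qpq = (24*p^2 + 134*p*q + 4*p + 61*q^2 + 112*q - 20)/(8*p^2 + 68*p*q - 8*p + 182*q^2 - 64*q + 11), Gamma_qqq = (-2*p - q - 2)/(8*p^2 + 68*p*q - 8*p + 182*q^2 - 64*q + 11)


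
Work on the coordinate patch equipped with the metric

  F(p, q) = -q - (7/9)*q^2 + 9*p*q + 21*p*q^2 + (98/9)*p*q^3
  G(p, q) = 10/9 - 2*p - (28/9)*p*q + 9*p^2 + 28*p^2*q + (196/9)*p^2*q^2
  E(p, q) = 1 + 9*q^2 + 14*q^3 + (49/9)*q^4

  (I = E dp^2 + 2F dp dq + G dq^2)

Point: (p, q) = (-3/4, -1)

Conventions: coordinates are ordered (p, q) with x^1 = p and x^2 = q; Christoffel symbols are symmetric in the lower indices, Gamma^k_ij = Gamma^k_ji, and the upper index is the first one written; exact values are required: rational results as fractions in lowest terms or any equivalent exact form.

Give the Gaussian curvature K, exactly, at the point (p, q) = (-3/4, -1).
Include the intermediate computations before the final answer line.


E = 13/9, F = -11/18, G = 265/144, EG - F^2 = 329/144 at the point
E_p = 0, E_q = 20/9, F_p = 10/9, F_q = 29/36, G_p = -55/18, G_q = -77/12
E_qq = -2/3, F_pq = -1/3, G_pp = 50/9
K follows from Brioschi's formula, (det M1 - det M2)/(EG - F^2)^2.
M1 = [[-E_qq/2 + F_pq - G_pp/2, E_p/2, F_p - E_q/2], [F_q - G_p/2, E, F], [G_q/2, F, G]] = [[-25/9, 0, 0], [7/3, 13/9, -11/18], [-77/24, -11/18, 265/144]]; det M1 = -8225/1296
M2 = [[0, E_q/2, G_p/2], [E_q/2, E, F], [G_p/2, F, G]] = [[0, 10/9, -55/36], [10/9, 13/9, -11/18], [-55/36, -11/18, 265/144]]; det M2 = -4625/1296
det M1 - det M2 = -25/9; K = -25/9 / (329/144)^2 = -57600/108241

Answer: K = -57600/108241
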